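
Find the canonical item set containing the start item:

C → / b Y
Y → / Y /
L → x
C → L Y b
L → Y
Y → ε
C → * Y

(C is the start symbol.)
{ [C → . * Y], [C → . / b Y], [C → . L Y b], [C' → . C], [L → . Y], [L → . x], [Y → . / Y /], [Y → .] }

First, augment the grammar with C' → C
I₀ = CLOSURE({ [C' → . C] }):
  [C' → . C] has the dot before C: add [C → . / b Y], [C → . L Y b], [C → . * Y]
  [C → . L Y b] has the dot before L: add [L → . x], [L → . Y]
  [L → . Y] has the dot before Y: add [Y → . / Y /], [Y → .]
No further items can be added.

I₀ = { [C → . * Y], [C → . / b Y], [C → . L Y b], [C' → . C], [L → . Y], [L → . x], [Y → . / Y /], [Y → .] }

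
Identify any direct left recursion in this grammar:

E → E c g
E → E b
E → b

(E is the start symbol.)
Yes, E is left-recursive

E → E c g: LEFT RECURSIVE (starts with E)
E → E b: LEFT RECURSIVE (starts with E)
E → b: starts with b

The grammar has direct left recursion on: E.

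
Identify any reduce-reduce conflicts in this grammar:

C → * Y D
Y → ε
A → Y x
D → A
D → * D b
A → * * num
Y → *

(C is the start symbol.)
A reduce-reduce conflict occurs when an LR(0) state has two complete items [A → α .] and [B → β .] — both call for a reduction, and with no lookahead the parser cannot choose between them.

Augment with C' → C and build the canonical LR(0) collection (I0 = CLOSURE({[C' → . C]}), then GOTO on every symbol after a dot until no new states appear). It has 14 states:
  I0: { [C → . * Y D], [C' → . C] }  — shift
  I1: { [C → * . Y D], [Y → . *], [Y → .] }  — shift, reduce
  I2: { [C' → C .] }  — accept
  I3: { [Y → * .] }  — reduce
  I4: { [A → . * * num], [A → . Y x], [C → * Y . D], [D → . * D b], [D → . A], [Y → . *], [Y → .] }  — shift, reduce
  I5: { [A → * . * num], [A → . * * num], [A → . Y x], [D → * . D b], [D → . * D b], [D → . A], [Y → * .], [Y → . *], [Y → .] }  — shift, 2 reduces
  I6: { [D → A .] }  — reduce
  I7: { [C → * Y D .] }  — reduce
  I8: { [A → Y . x] }  — shift
  I9: { [A → Y x .] }  — reduce
  I10: { [A → * * . num], [A → * . * num], [A → . * * num], [A → . Y x], [D → * . D b], [D → . * D b], [D → . A], [Y → * .], [Y → . *], [Y → .] }  — shift, 2 reduces
  I11: { [D → * D . b] }  — shift
  I12: { [D → * D b .] }  — reduce
  I13: { [A → * * num .] }  — reduce

I5 contains complete items [Y → .], [Y → * .] — reduce-reduce conflict.
I10 contains complete items [Y → .], [Y → * .] — reduce-reduce conflict.

Answer: Yes — I5: [Y → .] vs [Y → * .]; I10: [Y → .] vs [Y → * .]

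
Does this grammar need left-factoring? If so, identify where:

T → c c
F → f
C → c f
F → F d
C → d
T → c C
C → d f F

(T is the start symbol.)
Yes, T has productions with common prefix 'c'; C has productions with common prefix 'd'

Left-factoring is needed when two productions for the same non-terminal
share a common prefix on the right-hand side.

Productions for T:
  T → c c
  T → c C
Productions for F:
  F → f
  F → F d
Productions for C:
  C → c f
  C → d
  C → d f F

Found common prefix 'c' in productions for T
Found common prefix 'd' in productions for C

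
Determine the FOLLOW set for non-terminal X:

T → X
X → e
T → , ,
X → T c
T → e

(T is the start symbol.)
In T → X: X is at the end, add FOLLOW(T)

The FOLLOW sets referred to above (computed the same way, to a fixed point):
  FOLLOW(T) = { $, 'c' }

Taking the union: FOLLOW(X) = { $, 'c' }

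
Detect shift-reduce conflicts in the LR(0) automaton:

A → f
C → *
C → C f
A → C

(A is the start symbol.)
Augment with A' → A and build the canonical LR(0) collection (I0 = CLOSURE({[A' → . A]}), then GOTO on every symbol after a dot until no new states appear). It has 6 states:
  I0: { [A → . C], [A → . f], [A' → . A], [C → . *], [C → . C f] }  — shift
  I1: { [C → * .] }  — reduce
  I2: { [A' → A .] }  — accept
  I3: { [A → C .], [C → C . f] }  — shift, reduce
  I4: { [A → f .] }  — reduce
  I5: { [C → C f .] }  — reduce

I3 contains reduce item [A → C .] and shift item [C → C . f] — shift-reduce conflict.

Answer: Yes — I3: [A → C .] vs [C → C . f]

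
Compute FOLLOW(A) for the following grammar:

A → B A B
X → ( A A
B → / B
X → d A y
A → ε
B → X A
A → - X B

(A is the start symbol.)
{ $, '(', '-', '/', 'd', 'y' }

A is the start symbol, so $ ∈ FOLLOW(A).
In A → B A B: A is followed by B, add FIRST(B) \ {ε} = { '(', '/', 'd' }
In X → ( A A: A is followed by A, add FIRST(A) \ {ε} = { '(', '-', '/', 'd' }
  A is nullable, so also add FOLLOW(X)
In X → ( A A: A is at the end, add FOLLOW(X)
In X → d A y: A is followed by y, add FIRST(y) \ {ε} = { 'y' }
In B → X A: A is at the end, add FOLLOW(B)

The FOLLOW sets referred to above (computed the same way, to a fixed point):
  FOLLOW(X) = { $, '(', '-', '/', 'd', 'y' }
  FOLLOW(B) = { $, '(', '-', '/', 'd', 'y' }

Taking the union: FOLLOW(A) = { $, '(', '-', '/', 'd', 'y' }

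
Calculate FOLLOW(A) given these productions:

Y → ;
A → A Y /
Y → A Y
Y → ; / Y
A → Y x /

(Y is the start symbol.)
To compute FOLLOW(A), find every occurrence of A on a right-hand side N → α A β: add FIRST(β) \ {ε}, and if β is empty or nullable also add FOLLOW(N). Iterate to a fixed point.

In A → A Y /: A is followed by Y '/', add FIRST(Y '/') \ {ε} = { ';' }
In Y → A Y: A is followed by Y, add FIRST(Y) \ {ε} = { ';' }

Taking the union: FOLLOW(A) = { ';' }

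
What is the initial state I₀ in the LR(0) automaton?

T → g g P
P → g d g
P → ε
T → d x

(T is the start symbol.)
First, augment the grammar with T' → T
I₀ = CLOSURE({ [T' → . T] }):
  [T' → . T] has the dot before T: add [T → . g g P], [T → . d x]
No further items can be added.

I₀ = { [T → . d x], [T → . g g P], [T' → . T] }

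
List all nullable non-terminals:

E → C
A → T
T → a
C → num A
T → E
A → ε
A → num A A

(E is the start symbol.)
ε-productions: A → ε
So A is immediately nullable.
No further non-terminal can be added: every production for the remaining non-terminals contains a terminal or a non-nullable non-terminal.
Nullable = { 'A' }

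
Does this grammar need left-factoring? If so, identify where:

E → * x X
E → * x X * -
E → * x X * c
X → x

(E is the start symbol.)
Yes, E has productions with common prefix '* x X'

Left-factoring is needed when two productions for the same non-terminal
share a common prefix on the right-hand side.

Productions for E:
  E → * x X
  E → * x X * -
  E → * x X * c

Found common prefix '* x X' in productions for E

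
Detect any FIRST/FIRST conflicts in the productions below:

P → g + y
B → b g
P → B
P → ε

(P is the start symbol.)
FIRST sets of the non-terminals at (or reachable through a nullable prefix from) the front of some alternative:
  FIRST(B) = { 'b' }

Productions for P:
  P → g + y: FIRST = { 'g' }
  P → B: FIRST = { 'b' }
  P → ε: FIRST = { ε }
B has only one production, so no FIRST/FIRST conflict is possible there.

All alternatives of each non-terminal have pairwise disjoint FIRST sets.

Answer: No FIRST/FIRST conflicts.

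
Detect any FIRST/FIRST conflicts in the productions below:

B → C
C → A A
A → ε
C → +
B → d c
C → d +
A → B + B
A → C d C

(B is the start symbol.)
Yes. B → C / B → d c on { 'd' }; C → A A / C → '+' on { '+' }; C → A A / C → d '+' on { 'd' }; A → B '+' B / A → C d C on { '+', 'd' }

FIRST sets of the non-terminals at (or reachable through a nullable prefix from) the front of some alternative:
  FIRST(C) = { '+', 'd', ε }
  FIRST(A) = { '+', 'd', ε }
  FIRST(B) = { '+', 'd', ε }

Productions for B:
  B → C: FIRST = { '+', 'd', ε }
  B → d c: FIRST = { 'd' }
Productions for C:
  C → A A: FIRST = { '+', 'd', ε }
  C → +: FIRST = { '+' }
  C → d +: FIRST = { 'd' }
Productions for A:
  A → ε: FIRST = { ε }
  A → B + B: FIRST = { '+', 'd' }
  A → C d C: FIRST = { '+', 'd' }

Conflict for B: B → C and B → d c
  Overlap: { 'd' }
Conflict for C: C → A A and C → +
  Overlap: { '+' }
Conflict for C: C → A A and C → d +
  Overlap: { 'd' }
Conflict for A: A → B + B and A → C d C
  Overlap: { '+', 'd' }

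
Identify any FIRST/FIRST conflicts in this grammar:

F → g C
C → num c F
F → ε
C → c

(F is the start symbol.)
Productions for F:
  F → g C: FIRST = { 'g' }
  F → ε: FIRST = { ε }
Productions for C:
  C → num c F: FIRST = { 'num' }
  C → c: FIRST = { 'c' }

All alternatives of each non-terminal have pairwise disjoint FIRST sets.

Answer: No FIRST/FIRST conflicts.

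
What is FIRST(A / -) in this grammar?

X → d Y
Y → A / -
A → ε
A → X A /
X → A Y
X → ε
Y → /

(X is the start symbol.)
{ '/', 'd' }

FIRST sets of the non-terminals involved (from the grammar, by fixed-point iteration):
  FIRST(A) = { '/', 'd', ε }

To compute FIRST(A / -), process the symbols left to right:
Symbol A is a non-terminal. Add FIRST(A) \ {ε} = { '/', 'd' }
A is nullable (ε ∈ FIRST(A)), continue to the next symbol.
Symbol / is a terminal. Add '/' and stop.
FIRST(A / -) = { '/', 'd' }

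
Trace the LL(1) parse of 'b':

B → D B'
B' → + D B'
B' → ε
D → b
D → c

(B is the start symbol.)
Stack is shown with the top on the left.

Stack   Input  Action
---------------------
B $     b $    output B → D B'
D B' $  b $    output D → b
b B' $  b $    match 'b'
B' $    $      output B' → ε
$       $      accept

The string is accepted.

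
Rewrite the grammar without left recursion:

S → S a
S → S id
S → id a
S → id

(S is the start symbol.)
S → id a S'
S → id S'
S' → a S'
S' → id S'
S' → ε

S is directly left-recursive. The standard transformation for
  A → A α₁ | ... | A α_m | β₁ | ... | β_n
is
  A  → β₁ A' | ... | β_n A'
  A' → α₁ A' | ... | α_m A' | ε

S → id a becomes S → id a S'
S → id becomes S → id S'
S → S a becomes S' → a S'
S → S id becomes S' → id S'
Add S' → ε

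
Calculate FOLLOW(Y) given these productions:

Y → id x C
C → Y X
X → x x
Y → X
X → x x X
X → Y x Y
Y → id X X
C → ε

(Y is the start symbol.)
To compute FOLLOW(Y), find every occurrence of Y on a right-hand side N → α Y β: add FIRST(β) \ {ε}, and if β is empty or nullable also add FOLLOW(N). Iterate to a fixed point.

Y is the start symbol, so $ ∈ FOLLOW(Y).
In C → Y X: Y is followed by X, add FIRST(X) \ {ε} = { 'id', 'x' }
In X → Y x Y: Y is followed by x Y, add FIRST(x Y) \ {ε} = { 'x' }
In X → Y x Y: Y is at the end, add FOLLOW(X)

The FOLLOW sets referred to above (computed the same way, to a fixed point):
  FOLLOW(X) = { $, 'id', 'x' }

Taking the union: FOLLOW(Y) = { $, 'id', 'x' }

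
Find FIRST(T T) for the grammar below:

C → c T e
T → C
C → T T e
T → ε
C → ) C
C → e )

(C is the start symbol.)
FIRST sets of the non-terminals involved (from the grammar, by fixed-point iteration):
  FIRST(T) = { ')', 'c', 'e', ε }

To compute FIRST(T T), process the symbols left to right:
Symbol T is a non-terminal. Add FIRST(T) \ {ε} = { ')', 'c', 'e' }
T is nullable (ε ∈ FIRST(T)), continue to the next symbol.
Symbol T is a non-terminal. Add FIRST(T) \ {ε} = { ')', 'c', 'e' }
T is nullable (ε ∈ FIRST(T)), continue to the next symbol.
All symbols are nullable, so ε is in the result.
FIRST(T T) = { ')', 'c', 'e', ε }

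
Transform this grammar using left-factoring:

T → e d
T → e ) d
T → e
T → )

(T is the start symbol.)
T → e T'
T' → d
T' → ) d
T' → ε
T → )

Left-factoring transforms A → αβ₁ | αβ₂ into A → αA' and A' → β₁ | β₂
(α is the longest common prefix among the alternatives). Repeat until
no nonterminal has two alternatives with a common prefix.

Round 1: T has alternatives sharing prefix 'e'. Introduce T': T → e T'
  Add: T' → d
  Add: T' → ) d
  Add: T' → ε

No remaining common prefixes — done.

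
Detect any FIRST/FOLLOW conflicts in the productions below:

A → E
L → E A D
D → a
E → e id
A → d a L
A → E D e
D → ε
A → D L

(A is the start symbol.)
Yes. D → a with FOLLOW(D) on { 'a' }

Nullable non-terminals: D.

D: nullable alternative(s) D → ε; FOLLOW(D) = { $, 'a', 'e' }
  D → a: FIRST \ {ε} = { 'a' } — overlaps FOLLOW(D) on { 'a' }: CONFLICT
  D → ε: FIRST \ {ε} = { } — this is the only nullable alternative, skip

A, E, L have no nullable alternative, so no FIRST/FOLLOW check is needed there.

So the grammar has 1 FIRST/FOLLOW conflict (marked CONFLICT above).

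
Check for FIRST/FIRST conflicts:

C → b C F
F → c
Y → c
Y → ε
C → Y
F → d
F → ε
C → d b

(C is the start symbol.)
No FIRST/FIRST conflicts.

A FIRST/FIRST conflict occurs when two productions N → α and N → β for the same non-terminal have FIRST(α) ∩ FIRST(β) ≠ ∅ (with ε ∈ FIRST of a nullable right-hand side, so two nullable alternatives also conflict).

FIRST sets of the non-terminals at (or reachable through a nullable prefix from) the front of some alternative:
  FIRST(Y) = { 'c', ε }

Productions for C:
  C → b C F: FIRST = { 'b' }
  C → Y: FIRST = { 'c', ε }
  C → d b: FIRST = { 'd' }
Productions for F:
  F → c: FIRST = { 'c' }
  F → d: FIRST = { 'd' }
  F → ε: FIRST = { ε }
Productions for Y:
  Y → c: FIRST = { 'c' }
  Y → ε: FIRST = { ε }

All alternatives of each non-terminal have pairwise disjoint FIRST sets.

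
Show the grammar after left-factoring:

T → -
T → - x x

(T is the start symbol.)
Left-factoring transforms A → αβ₁ | αβ₂ into A → αA' and A' → β₁ | β₂
(α is the longest common prefix among the alternatives). Repeat until
no nonterminal has two alternatives with a common prefix.

Round 1: T has alternatives sharing prefix '-'. Introduce T': T → - T'
  Add: T' → ε
  Add: T' → x x

No remaining common prefixes — done.

Resulting grammar:
T → - T'
T' → ε
T' → x x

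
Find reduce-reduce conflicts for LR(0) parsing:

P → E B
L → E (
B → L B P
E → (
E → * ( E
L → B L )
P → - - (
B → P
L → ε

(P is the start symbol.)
Yes — I6: [L → .] vs [P → E B .]; I13: [B → L B P .] vs [B → P .]; I15: [E → ( .] vs [L → E ( .]

A reduce-reduce conflict occurs when an LR(0) state has two complete items [A → α .] and [B → β .] — both call for a reduction, and with no lookahead the parser cannot choose between them.

Augment with P' → P and build the canonical LR(0) collection (I0 = CLOSURE({[P' → . P]}), then GOTO on every symbol after a dot until no new states appear). It has 20 states:
  I0: { [E → . (], [E → . * ( E], [P → . - - (], [P → . E B], [P' → . P] }  — shift
  I1: { [E → ( .] }  — reduce
  I2: { [E → * . ( E] }  — shift
  I3: { [P → - . - (] }  — shift
  I4: { [B → . L B P], [B → . P], [E → . (], [E → . * ( E], [L → . B L )], [L → . E (], [L → .], [P → . - - (], [P → . E B], [P → E . B] }  — shift, reduce
  I5: { [P' → P .] }  — accept
  I6: { [B → . L B P], [B → . P], [E → . (], [E → . * ( E], [L → . B L )], [L → . E (], [L → .], [L → B . L )], [P → . - - (], [P → . E B], [P → E B .] }  — shift, 2 reduces
  I7: { [B → . L B P], [B → . P], [E → . (], [E → . * ( E], [L → . B L )], [L → . E (], [L → .], [L → E . (], [P → . - - (], [P → . E B], [P → E . B] }  — shift, reduce
  I8: { [B → . L B P], [B → . P], [B → L . B P], [E → . (], [E → . * ( E], [L → . B L )], [L → . E (], [L → .], [P → . - - (], [P → . E B] }  — shift, reduce
  I9: { [B → P .] }  — reduce
  I10: { [B → . L B P], [B → . P], [B → L B . P], [E → . (], [E → . * ( E], [L → . B L )], [L → . E (], [L → .], [L → B . L )], [P → . - - (], [P → . E B] }  — shift, reduce
  I11: { [B → . L B P], [B → . P], [E → . (], [E → . * ( E], [L → . B L )], [L → . E (], [L → .], [L → B . L )], [P → . - - (], [P → . E B] }  — shift, reduce
  I12: { [B → . L B P], [B → . P], [B → L . B P], [E → . (], [E → . * ( E], [L → . B L )], [L → . E (], [L → .], [L → B L . )], [P → . - - (], [P → . E B] }  — shift, reduce
  I13: { [B → L B P .], [B → P .] }  — 2 reduces
  I14: { [L → B L ) .] }  — reduce
  I15: { [E → ( .], [L → E ( .] }  — 2 reduces
  I16: { [P → - - . (] }  — shift
  I17: { [P → - - ( .] }  — reduce
  I18: { [E → * ( . E], [E → . (], [E → . * ( E] }  — shift
  I19: { [E → * ( E .] }  — reduce

I6 contains complete items [L → .], [P → E B .] — reduce-reduce conflict.
I13 contains complete items [B → L B P .], [B → P .] — reduce-reduce conflict.
I15 contains complete items [E → ( .], [L → E ( .] — reduce-reduce conflict.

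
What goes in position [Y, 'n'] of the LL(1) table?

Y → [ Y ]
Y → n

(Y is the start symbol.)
Y → n

To find M[Y, 'n'], we find productions for Y where 'n' is in the predict set (PREDICT(N → α) = (FIRST(α) \ {ε}) ∪ (FOLLOW(N) if α ⇒* ε)).

Y → [ Y ]: PREDICT = { '[' }
Y → n: PREDICT = { 'n' }
  'n' is in predict set, so this production goes in M[Y, 'n']

M[Y, 'n'] = Y → n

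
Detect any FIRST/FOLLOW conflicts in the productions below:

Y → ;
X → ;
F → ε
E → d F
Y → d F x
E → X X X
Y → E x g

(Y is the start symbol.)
A FIRST/FOLLOW conflict occurs when a non-terminal N has a nullable alternative N → β (β ⇒* ε) and another alternative N → α with FIRST(α) ∩ FOLLOW(N) ≠ ∅: on such a lookahead the parser cannot decide between expanding α and letting N vanish via β.

Nullable non-terminals: F.
F has a nullable alternative but only one production, so nothing to check.

E, X, Y have no nullable alternative, so no FIRST/FOLLOW check is needed there.

No FIRST/FOLLOW conflicts found.

Answer: No FIRST/FOLLOW conflicts.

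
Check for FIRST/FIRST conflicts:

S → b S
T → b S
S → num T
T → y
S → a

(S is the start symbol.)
No FIRST/FIRST conflicts.

A FIRST/FIRST conflict occurs when two productions N → α and N → β for the same non-terminal have FIRST(α) ∩ FIRST(β) ≠ ∅ (with ε ∈ FIRST of a nullable right-hand side, so two nullable alternatives also conflict).

Productions for S:
  S → b S: FIRST = { 'b' }
  S → num T: FIRST = { 'num' }
  S → a: FIRST = { 'a' }
Productions for T:
  T → b S: FIRST = { 'b' }
  T → y: FIRST = { 'y' }

All alternatives of each non-terminal have pairwise disjoint FIRST sets.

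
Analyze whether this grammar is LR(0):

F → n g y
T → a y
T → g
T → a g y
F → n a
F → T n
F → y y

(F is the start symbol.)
A grammar is LR(0) if no state in the canonical LR(0) collection has:
  - both a shift item (dot before a terminal) and a complete item (shift-reduce conflict), or
  - two or more complete items (reduce-reduce conflict; the accept item [F' → F .] counts as a complete item here).

Augment with F' → F and build the canonical LR(0) collection (I0 = CLOSURE({[F' → . F]}), then GOTO on every symbol after a dot until no new states appear). It has 15 states:
  I0: { [F → . T n], [F → . n a], [F → . n g y], [F → . y y], [F' → . F], [T → . a g y], [T → . a y], [T → . g] }  — shift
  I1: { [F' → F .] }  — accept
  I2: { [F → T . n] }  — shift
  I3: { [T → a . g y], [T → a . y] }  — shift
  I4: { [T → g .] }  — reduce
  I5: { [F → n . a], [F → n . g y] }  — shift
  I6: { [F → y . y] }  — shift
  I7: { [F → y y .] }  — reduce
  I8: { [F → n a .] }  — reduce
  I9: { [F → n g . y] }  — shift
  I10: { [F → n g y .] }  — reduce
  I11: { [T → a g . y] }  — shift
  I12: { [T → a y .] }  — reduce
  I13: { [T → a g y .] }  — reduce
  I14: { [F → T n .] }  — reduce

Every state is either a pure shift/goto state or contains exactly one complete item and nothing to shift — no conflicts. The grammar is LR(0).

Answer: Yes, the grammar is LR(0)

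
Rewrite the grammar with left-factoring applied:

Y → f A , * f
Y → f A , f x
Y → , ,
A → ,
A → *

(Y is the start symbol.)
Left-factoring transforms A → αβ₁ | αβ₂ into A → αA' and A' → β₁ | β₂
(α is the longest common prefix among the alternatives). Repeat until
no nonterminal has two alternatives with a common prefix.

Round 1: Y has alternatives sharing prefix 'f A ,'. Introduce Y': Y → f A , Y'
  Add: Y' → * f
  Add: Y' → f x

No remaining common prefixes — done.

Resulting grammar:
Y → f A , Y'
Y' → * f
Y' → f x
Y → , ,
A → ,
A → *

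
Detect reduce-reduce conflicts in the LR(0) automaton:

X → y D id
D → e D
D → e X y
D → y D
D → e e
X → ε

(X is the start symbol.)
Yes — I9: [D → e e .] vs [X → .]

A reduce-reduce conflict occurs when an LR(0) state has two complete items [A → α .] and [B → β .] — both call for a reduction, and with no lookahead the parser cannot choose between them.

Augment with X' → X and build the canonical LR(0) collection (I0 = CLOSURE({[X' → . X]}), then GOTO on every symbol after a dot until no new states appear). It has 14 states:
  I0: { [X → . y D id], [X → .], [X' → . X] }  — shift, reduce
  I1: { [X' → X .] }  — accept
  I2: { [D → . e D], [D → . e X y], [D → . e e], [D → . y D], [X → y . D id] }  — shift
  I3: { [X → y D . id] }  — shift
  I4: { [D → . e D], [D → . e X y], [D → . e e], [D → . y D], [D → e . D], [D → e . X y], [D → e . e], [X → . y D id], [X → .] }  — shift, reduce
  I5: { [D → . e D], [D → . e X y], [D → . e e], [D → . y D], [D → y . D] }  — shift
  I6: { [D → y D .] }  — reduce
  I7: { [D → e D .] }  — reduce
  I8: { [D → e X . y] }  — shift
  I9: { [D → . e D], [D → . e X y], [D → . e e], [D → . y D], [D → e . D], [D → e . X y], [D → e . e], [D → e e .], [X → . y D id], [X → .] }  — shift, 2 reduces
  I10: { [D → . e D], [D → . e X y], [D → . e e], [D → . y D], [D → y . D], [X → y . D id] }  — shift
  I11: { [D → y D .], [X → y D . id] }  — shift, reduce
  I12: { [X → y D id .] }  — reduce
  I13: { [D → e X y .] }  — reduce

I9 contains complete items [D → e e .], [X → .] — reduce-reduce conflict.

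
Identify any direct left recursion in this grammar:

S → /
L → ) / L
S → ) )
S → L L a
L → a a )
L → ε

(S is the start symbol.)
No direct left recursion

S → /: starts with '/'
L → ) / L: starts with ')'
S → ) ): starts with ')'
S → L L a: starts with L
L → a a ): starts with a
L → ε: starts with ε

No direct left recursion found.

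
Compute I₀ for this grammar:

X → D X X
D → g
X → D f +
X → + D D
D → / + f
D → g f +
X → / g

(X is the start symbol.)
First, augment the grammar with X' → X
I₀ = CLOSURE({ [X' → . X] }):
  [X' → . X] has the dot before X: add [X → . D X X], [X → . D f +], [X → . + D D], [X → . / g]
  [X → . D X X] has the dot before D: add [D → . g], [D → . / + f], [D → . g f +]
No further items can be added.

I₀ = { [D → . / + f], [D → . g f +], [D → . g], [X → . + D D], [X → . / g], [X → . D X X], [X → . D f +], [X' → . X] }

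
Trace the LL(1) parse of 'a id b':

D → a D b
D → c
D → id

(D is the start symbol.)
LL(1) parsing maintains a stack (initially the start symbol over $) and the input. At each step: if the stack top is a terminal, match it against the current input token; if it is a non-terminal N, replace it with the RHS of M[N, lookahead] (the unique production whose predict set contains the lookahead).

Stack is shown with the top on the left.

Stack    Input     Action
-------------------------
D $      a id b $  output D → a D b
a D b $  a id b $  match 'a'
D b $    id b $    output D → id
id b $   id b $    match 'id'
b $      b $       match 'b'
$        $         accept

The string is accepted.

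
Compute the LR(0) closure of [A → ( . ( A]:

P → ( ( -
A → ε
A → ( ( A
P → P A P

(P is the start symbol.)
To compute CLOSURE, for each item [A → α.Bβ] where B is a non-terminal, add [B → .γ] for all productions B → γ; repeat for the newly added items until nothing changes.

Start with: [A → ( . ( A]
The dot precedes the terminal '(', so nothing is added.

CLOSURE = { [A → ( . ( A] }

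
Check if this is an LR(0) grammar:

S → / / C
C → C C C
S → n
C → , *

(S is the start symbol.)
Augment with S' → S and build the canonical LR(0) collection (I0 = CLOSURE({[S' → . S]}), then GOTO on every symbol after a dot until no new states appear). It has 10 states:
  I0: { [S → . / / C], [S → . n], [S' → . S] }  — shift
  I1: { [S → / . / C] }  — shift
  I2: { [S' → S .] }  — accept
  I3: { [S → n .] }  — reduce
  I4: { [C → . , *], [C → . C C C], [S → / / . C] }  — shift
  I5: { [C → , . *] }  — shift
  I6: { [C → . , *], [C → . C C C], [C → C . C C], [S → / / C .] }  — shift, reduce
  I7: { [C → . , *], [C → . C C C], [C → C . C C], [C → C C . C] }  — shift
  I8: { [C → . , *], [C → . C C C], [C → C . C C], [C → C C . C], [C → C C C .] }  — shift, reduce
  I9: { [C → , * .] }  — reduce

Conflict in state I6:
  Shift-reduce conflict between [S → / / C .] and [C → . , *]
So the grammar is NOT LR(0).

Answer: No. Shift-reduce conflict between [S → / / C .] and [C → . , *]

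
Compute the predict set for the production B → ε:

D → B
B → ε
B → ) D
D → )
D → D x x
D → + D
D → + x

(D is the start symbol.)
{ $, 'x' }

PREDICT(B → ε) = (FIRST(RHS) \ {ε}) ∪ (FOLLOW(B) if ε ∈ FIRST(RHS), i.e. RHS ⇒* ε)
The right-hand side is ε (FIRST(ε) = { ε }), so the predict set is FOLLOW(B) = { $, 'x' }
PREDICT(B → ε) = { $, 'x' }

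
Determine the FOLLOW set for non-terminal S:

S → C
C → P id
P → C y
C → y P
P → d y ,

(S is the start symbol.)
S is the start symbol, so $ ∈ FOLLOW(S).
S does not occur on any right-hand side.

Taking the union: FOLLOW(S) = { $ }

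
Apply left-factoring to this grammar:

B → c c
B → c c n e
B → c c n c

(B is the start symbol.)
Left-factoring transforms A → αβ₁ | αβ₂ into A → αA' and A' → β₁ | β₂
(α is the longest common prefix among the alternatives). Repeat until
no nonterminal has two alternatives with a common prefix.

Round 1: B has alternatives sharing prefix 'c c'. Introduce B': B → c c B'
  Add: B' → ε
  Add: B' → n e
  Add: B' → n c

Round 2: B' has alternatives sharing prefix 'n'. Introduce B'': B' → n B''
  Add: B'' → e
  Add: B'' → c

No remaining common prefixes — done.

Resulting grammar:
B → c c B'
B' → ε
B' → n B''
B'' → e
B'' → c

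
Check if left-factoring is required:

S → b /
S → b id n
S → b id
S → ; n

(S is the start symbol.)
Yes, S has productions with common prefix 'b'

Left-factoring is needed when two productions for the same non-terminal
share a common prefix on the right-hand side.

Productions for S:
  S → b /
  S → b id n
  S → b id
  S → ; n

Found common prefix 'b' in productions for S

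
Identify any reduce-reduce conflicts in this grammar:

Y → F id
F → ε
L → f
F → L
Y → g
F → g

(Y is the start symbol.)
A reduce-reduce conflict occurs when an LR(0) state has two complete items [A → α .] and [B → β .] — both call for a reduction, and with no lookahead the parser cannot choose between them.

Augment with Y' → Y and build the canonical LR(0) collection (I0 = CLOSURE({[Y' → . Y]}), then GOTO on every symbol after a dot until no new states appear). It has 7 states:
  I0: { [F → . L], [F → . g], [F → .], [L → . f], [Y → . F id], [Y → . g], [Y' → . Y] }  — shift, reduce
  I1: { [Y → F . id] }  — shift
  I2: { [F → L .] }  — reduce
  I3: { [Y' → Y .] }  — accept
  I4: { [L → f .] }  — reduce
  I5: { [F → g .], [Y → g .] }  — 2 reduces
  I6: { [Y → F id .] }  — reduce

I5 contains complete items [F → g .], [Y → g .] — reduce-reduce conflict.

Answer: Yes — I5: [F → g .] vs [Y → g .]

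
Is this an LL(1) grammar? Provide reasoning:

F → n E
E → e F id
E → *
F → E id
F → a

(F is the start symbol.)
Yes, the grammar is LL(1).

Relevant sets:
  FIRST(E) = { '*', 'e' }

For F:
  PREDICT(F → n E) = { 'n' }
  PREDICT(F → E id) = { '*', 'e' }
  PREDICT(F → a) = { 'a' }
For E:
  PREDICT(E → e F id) = { 'e' }
  PREDICT(E → '*') = { '*' }

All predict sets are disjoint. The grammar IS LL(1).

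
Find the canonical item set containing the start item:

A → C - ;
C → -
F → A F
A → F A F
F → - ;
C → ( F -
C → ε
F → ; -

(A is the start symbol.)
First, augment the grammar with A' → A
I₀ = CLOSURE({ [A' → . A] }):
  [A' → . A] has the dot before A: add [A → . C - ;], [A → . F A F]
  [A → . C - ;] has the dot before C: add [C → . -], [C → . ( F -], [C → .]
  [A → . F A F] has the dot before F: add [F → . A F], [F → . - ;], [F → . ; -]
No further items can be added.

I₀ = { [A → . C - ;], [A → . F A F], [A' → . A], [C → . ( F -], [C → . -], [C → .], [F → . - ;], [F → . ; -], [F → . A F] }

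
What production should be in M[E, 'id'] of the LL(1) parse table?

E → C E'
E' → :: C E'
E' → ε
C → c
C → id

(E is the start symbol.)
E → C E'

To find M[E, 'id'], we find productions for E where 'id' is in the predict set (PREDICT(N → α) = (FIRST(α) \ {ε}) ∪ (FOLLOW(N) if α ⇒* ε)).

Relevant sets:
  FIRST(C) = { 'c', 'id' }

E → C E': PREDICT = { 'c', 'id' }
  'id' is in predict set, so this production goes in M[E, 'id']

M[E, 'id'] = E → C E'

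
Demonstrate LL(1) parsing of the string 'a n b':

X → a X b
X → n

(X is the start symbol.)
LL(1) parsing maintains a stack (initially the start symbol over $) and the input. At each step: if the stack top is a terminal, match it against the current input token; if it is a non-terminal N, replace it with the RHS of M[N, lookahead] (the unique production whose predict set contains the lookahead).

Stack is shown with the top on the left.

Stack    Input    Action
------------------------
X $      a n b $  output X → a X b
a X b $  a n b $  match 'a'
X b $    n b $    output X → n
n b $    n b $    match 'n'
b $      b $      match 'b'
$        $        accept

The string is accepted.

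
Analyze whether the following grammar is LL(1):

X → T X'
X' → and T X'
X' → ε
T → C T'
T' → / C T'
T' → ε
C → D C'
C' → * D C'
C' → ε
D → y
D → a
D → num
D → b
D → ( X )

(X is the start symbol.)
A grammar is LL(1) if for each non-terminal N with multiple productions, the predict sets of those productions are pairwise disjoint, where PREDICT(N → α) = (FIRST(α) \ {ε}) ∪ (FOLLOW(N) if α ⇒* ε).

Relevant sets:
  FOLLOW(X') = { $, ')' }
  FOLLOW(T') = { $, ')', 'and' }
  FOLLOW(C') = { $, ')', '/', 'and' }

For X':
  PREDICT(X' → and T X') = { 'and' }
  PREDICT(X' → ε) = { $, ')' }
For T':
  PREDICT(T' → '/' C T') = { '/' }
  PREDICT(T' → ε) = { $, ')', 'and' }
For C':
  PREDICT(C' → '*' D C') = { '*' }
  PREDICT(C' → ε) = { $, ')', '/', 'and' }
For D:
  PREDICT(D → y) = { 'y' }
  PREDICT(D → a) = { 'a' }
  PREDICT(D → num) = { 'num' }
  PREDICT(D → b) = { 'b' }
  PREDICT(D → '(' X ')') = { '(' }
X, T, C have a single production, so nothing to check there.

All predict sets are disjoint. The grammar IS LL(1).

Answer: Yes, the grammar is LL(1).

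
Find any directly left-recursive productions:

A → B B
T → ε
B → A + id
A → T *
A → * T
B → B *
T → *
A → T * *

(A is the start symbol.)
Yes, B is left-recursive

A → B B: starts with B
T → ε: starts with ε
B → A + id: starts with A
A → T *: starts with T
A → * T: starts with '*'
B → B *: LEFT RECURSIVE (starts with B)
T → *: starts with '*'
A → T * *: starts with T

The grammar has direct left recursion on: B.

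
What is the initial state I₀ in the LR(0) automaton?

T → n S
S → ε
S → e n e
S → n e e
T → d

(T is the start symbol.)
{ [T → . d], [T → . n S], [T' → . T] }

First, augment the grammar with T' → T
I₀ = CLOSURE({ [T' → . T] }):
  [T' → . T] has the dot before T: add [T → . n S], [T → . d]
No further items can be added.

I₀ = { [T → . d], [T → . n S], [T' → . T] }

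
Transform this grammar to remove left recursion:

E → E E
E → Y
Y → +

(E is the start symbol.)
E is directly left-recursive. The standard transformation for
  A → A α₁ | ... | A α_m | β₁ | ... | β_n
is
  A  → β₁ A' | ... | β_n A'
  A' → α₁ A' | ... | α_m A' | ε

E → Y becomes E → Y E'
E → E E becomes E' → E E'
Add E' → ε

Productions for other non-terminals are unchanged:
  Y → +

Resulting grammar:
E → Y E'
E' → E E'
E' → ε
Y → +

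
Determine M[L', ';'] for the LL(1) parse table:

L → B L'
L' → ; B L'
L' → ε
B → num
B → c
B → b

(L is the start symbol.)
To find M[L', ';'], we find productions for L' where ';' is in the predict set (PREDICT(N → α) = (FIRST(α) \ {ε}) ∪ (FOLLOW(N) if α ⇒* ε)).

Relevant sets:
  FOLLOW(L') = { $ }

L' → ; B L': PREDICT = { ';' }
  ';' is in predict set, so this production goes in M[L', ';']
L' → ε: PREDICT = { $ }

M[L', ';'] = L' → ; B L'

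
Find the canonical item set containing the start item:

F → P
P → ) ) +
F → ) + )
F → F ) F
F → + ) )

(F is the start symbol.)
{ [F → . ) + )], [F → . + ) )], [F → . F ) F], [F → . P], [F' → . F], [P → . ) ) +] }

First, augment the grammar with F' → F
I₀ = CLOSURE({ [F' → . F] }):
  [F' → . F] has the dot before F: add [F → . P], [F → . ) + )], [F → . F ) F], [F → . + ) )]
  [F → . P] has the dot before P: add [P → . ) ) +]
No further items can be added.

I₀ = { [F → . ) + )], [F → . + ) )], [F → . F ) F], [F → . P], [F' → . F], [P → . ) ) +] }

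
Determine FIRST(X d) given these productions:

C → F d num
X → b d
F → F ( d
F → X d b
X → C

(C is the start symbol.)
{ 'b' }

FIRST sets of the non-terminals involved (from the grammar, by fixed-point iteration):
  FIRST(X) = { 'b' }

To compute FIRST(X d), process the symbols left to right:
Symbol X is a non-terminal. Add FIRST(X) \ {ε} = { 'b' }
X is not nullable (ε ∉ FIRST(X)), so stop here.
FIRST(X d) = { 'b' }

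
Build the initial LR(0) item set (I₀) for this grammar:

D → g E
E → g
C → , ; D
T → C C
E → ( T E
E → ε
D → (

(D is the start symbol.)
First, augment the grammar with D' → D
I₀ = CLOSURE({ [D' → . D] }):
  [D' → . D] has the dot before D: add [D → . g E], [D → . (]
No further items can be added.

I₀ = { [D → . (], [D → . g E], [D' → . D] }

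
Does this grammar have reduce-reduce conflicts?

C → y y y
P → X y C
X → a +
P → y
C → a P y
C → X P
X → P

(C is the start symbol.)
Yes — I16: [C → X P .] vs [X → P .]

Augment with C' → C and build the canonical LR(0) collection (I0 = CLOSURE({[C' → . C]}), then GOTO on every symbol after a dot until no new states appear). It has 18 states:
  I0: { [C → . X P], [C → . a P y], [C → . y y y], [C' → . C], [P → . X y C], [P → . y], [X → . P], [X → . a +] }  — shift
  I1: { [C' → C .] }  — accept
  I2: { [X → P .] }  — reduce
  I3: { [C → X . P], [P → . X y C], [P → . y], [P → X . y C], [X → . P], [X → . a +] }  — shift
  I4: { [C → a . P y], [P → . X y C], [P → . y], [X → . P], [X → . a +], [X → a . +] }  — shift
  I5: { [C → y . y y], [P → y .] }  — shift, reduce
  I6: { [C → y y . y] }  — shift
  I7: { [C → y y y .] }  — reduce
  I8: { [X → a + .] }  — reduce
  I9: { [C → a P . y], [X → P .] }  — shift, reduce
  I10: { [P → X . y C] }  — shift
  I11: { [X → a . +] }  — shift
  I12: { [P → y .] }  — reduce
  I13: { [C → . X P], [C → . a P y], [C → . y y y], [P → . X y C], [P → . y], [P → X y . C], [X → . P], [X → . a +] }  — shift
  I14: { [P → X y C .] }  — reduce
  I15: { [C → a P y .] }  — reduce
  I16: { [C → X P .], [X → P .] }  — 2 reduces
  I17: { [C → . X P], [C → . a P y], [C → . y y y], [P → . X y C], [P → . y], [P → X y . C], [P → y .], [X → . P], [X → . a +] }  — shift, reduce

I16 contains complete items [C → X P .], [X → P .] — reduce-reduce conflict.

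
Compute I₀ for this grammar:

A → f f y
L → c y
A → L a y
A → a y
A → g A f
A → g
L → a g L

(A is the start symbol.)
First, augment the grammar with A' → A
I₀ = CLOSURE({ [A' → . A] }):
  [A' → . A] has the dot before A: add [A → . f f y], [A → . L a y], [A → . a y], [A → . g A f], [A → . g]
  [A → . L a y] has the dot before L: add [L → . c y], [L → . a g L]
No further items can be added.

I₀ = { [A → . L a y], [A → . a y], [A → . f f y], [A → . g A f], [A → . g], [A' → . A], [L → . a g L], [L → . c y] }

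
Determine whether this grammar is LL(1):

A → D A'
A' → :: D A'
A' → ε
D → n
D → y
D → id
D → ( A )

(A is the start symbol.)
Yes, the grammar is LL(1).

A grammar is LL(1) if for each non-terminal N with multiple productions, the predict sets of those productions are pairwise disjoint, where PREDICT(N → α) = (FIRST(α) \ {ε}) ∪ (FOLLOW(N) if α ⇒* ε).

Relevant sets:
  FOLLOW(A') = { $, ')' }

For A':
  PREDICT(A' → :: D A') = { '::' }
  PREDICT(A' → ε) = { $, ')' }
For D:
  PREDICT(D → n) = { 'n' }
  PREDICT(D → y) = { 'y' }
  PREDICT(D → id) = { 'id' }
  PREDICT(D → '(' A ')') = { '(' }
A has a single production, so nothing to check there.

All predict sets are disjoint. The grammar IS LL(1).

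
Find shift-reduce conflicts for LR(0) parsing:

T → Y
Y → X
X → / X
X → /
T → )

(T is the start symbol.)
Yes — I2: [X → / .] vs [X → . /]

A shift-reduce conflict occurs when an LR(0) state has both:
  - a complete (reduce) item [A → α .] (dot at the end), and
  - a shift item [B → β . c γ] (dot before a terminal).

Augment with T' → T and build the canonical LR(0) collection (I0 = CLOSURE({[T' → . T]}), then GOTO on every symbol after a dot until no new states appear). It has 7 states:
  I0: { [T → . )], [T → . Y], [T' → . T], [X → . / X], [X → . /], [Y → . X] }  — shift
  I1: { [T → ) .] }  — reduce
  I2: { [X → . / X], [X → . /], [X → / . X], [X → / .] }  — shift, reduce
  I3: { [T' → T .] }  — accept
  I4: { [Y → X .] }  — reduce
  I5: { [T → Y .] }  — reduce
  I6: { [X → / X .] }  — reduce

I2 contains reduce item [X → / .] and shift items [X → . /], [X → . / X] — shift-reduce conflict.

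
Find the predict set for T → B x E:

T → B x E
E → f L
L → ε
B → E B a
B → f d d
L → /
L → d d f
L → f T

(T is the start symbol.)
{ 'f' }

PREDICT(T → B x E) = (FIRST(RHS) \ {ε}) ∪ (FOLLOW(T) if ε ∈ FIRST(RHS), i.e. RHS ⇒* ε)
FIRST(B) = { 'f' }
FIRST(B x E) = { 'f' }
ε ∉ FIRST(B x E), so FOLLOW(T) is not added.
PREDICT(T → B x E) = { 'f' }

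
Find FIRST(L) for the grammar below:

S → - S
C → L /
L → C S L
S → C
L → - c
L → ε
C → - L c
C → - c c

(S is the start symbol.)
To compute FIRST(L), examine every production with L on the left-hand side, reading each right-hand side left to right until a non-nullable symbol is reached.

FIRST sets of the other non-terminals involved (by the same procedure, iterated to a fixed point):
  FIRST(C) = { '-', '/' }

From L → C S L:
  - C is a non-terminal: add FIRST(C) \ {ε} = { '-', '/' }
    C is not nullable, so stop
From L → - c:
  - '-' is a terminal: add '-' and stop
From L → ε:
  - ε-production, so ε ∈ FIRST(L)

Collecting: FIRST(L) = { '-', '/', ε }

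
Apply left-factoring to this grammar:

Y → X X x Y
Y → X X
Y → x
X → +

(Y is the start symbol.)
Y → X X Y'
Y' → x Y
Y' → ε
Y → x
X → +

Left-factoring transforms A → αβ₁ | αβ₂ into A → αA' and A' → β₁ | β₂
(α is the longest common prefix among the alternatives). Repeat until
no nonterminal has two alternatives with a common prefix.

Round 1: Y has alternatives sharing prefix 'X X'. Introduce Y': Y → X X Y'
  Add: Y' → x Y
  Add: Y' → ε

No remaining common prefixes — done.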